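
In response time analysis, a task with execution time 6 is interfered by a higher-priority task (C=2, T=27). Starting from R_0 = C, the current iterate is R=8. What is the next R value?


R_next = C + ceil(R_prev / T_hp) * C_hp
ceil(8 / 27) = ceil(0.2963) = 1
Interference = 1 * 2 = 2
R_next = 6 + 2 = 8
R_next = R_prev, so the iteration has converged (response time = 8).

8


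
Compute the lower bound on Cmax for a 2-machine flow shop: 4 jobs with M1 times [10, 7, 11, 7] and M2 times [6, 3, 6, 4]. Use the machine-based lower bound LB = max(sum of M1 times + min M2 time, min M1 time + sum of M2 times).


LB1 = sum(M1 times) + min(M2 times) = 35 + 3 = 38
LB2 = min(M1 times) + sum(M2 times) = 7 + 19 = 26
Lower bound = max(LB1, LB2) = max(38, 26) = 38

38


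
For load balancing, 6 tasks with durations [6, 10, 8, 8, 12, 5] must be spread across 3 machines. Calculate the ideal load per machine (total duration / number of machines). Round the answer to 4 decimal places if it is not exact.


Total processing time = 6 + 10 + 8 + 8 + 12 + 5 = 49
Number of machines = 3
Ideal balanced load = 49 / 3 = 16.3333

16.3333


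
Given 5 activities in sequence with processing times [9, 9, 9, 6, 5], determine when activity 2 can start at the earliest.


Activity 2 starts after activities 1 through 1 complete.
Predecessor durations: [9]
ES = 9 = 9

9


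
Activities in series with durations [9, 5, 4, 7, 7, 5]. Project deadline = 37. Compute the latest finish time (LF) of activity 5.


LF(activity 5) = deadline - sum of successor durations
Successors: activities 6 through 6 with durations [5]
Sum of successor durations = 5
LF = 37 - 5 = 32

32


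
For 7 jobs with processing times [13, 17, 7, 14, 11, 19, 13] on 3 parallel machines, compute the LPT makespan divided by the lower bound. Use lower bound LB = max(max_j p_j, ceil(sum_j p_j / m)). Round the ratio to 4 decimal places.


LPT order: [19, 17, 14, 13, 13, 11, 7]
Machine loads after assignment: [30, 30, 34]
LPT makespan = 34
Lower bound = max(max_job, ceil(total/3)) = max(19, 32) = 32
Ratio = 34 / 32 = 1.0625

1.0625


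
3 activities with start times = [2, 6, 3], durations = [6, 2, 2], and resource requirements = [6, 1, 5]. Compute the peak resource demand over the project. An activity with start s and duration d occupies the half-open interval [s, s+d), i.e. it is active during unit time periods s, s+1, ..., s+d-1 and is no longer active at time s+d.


Each activity i is active on [start_i, start_i + duration_i).
Compute total resource usage per time slot:
  t=0: active resources = [], total = 0
  t=1: active resources = [], total = 0
  t=2: active resources = [6], total = 6
  t=3: active resources = [6, 5], total = 11
  t=4: active resources = [6, 5], total = 11
  t=5: active resources = [6], total = 6
  t=6: active resources = [6, 1], total = 7
  t=7: active resources = [6, 1], total = 7
Peak resource demand = 11

11


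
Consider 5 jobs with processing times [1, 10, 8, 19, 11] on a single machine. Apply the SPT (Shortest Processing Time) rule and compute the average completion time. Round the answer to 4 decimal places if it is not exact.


Sort jobs by processing time (SPT order): [1, 8, 10, 11, 19]
Compute completion times sequentially:
  Job 1: processing = 1, completes at 1
  Job 2: processing = 8, completes at 9
  Job 3: processing = 10, completes at 19
  Job 4: processing = 11, completes at 30
  Job 5: processing = 19, completes at 49
Sum of completion times = 108
Average completion time = 108/5 = 21.6

21.6


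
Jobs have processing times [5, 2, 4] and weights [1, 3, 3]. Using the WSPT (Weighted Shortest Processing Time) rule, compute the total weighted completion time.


Compute p/w ratios and sort ascending (WSPT): [(2, 3), (4, 3), (5, 1)]
Compute weighted completion times:
  Job (p=2,w=3): C=2, w*C=3*2=6
  Job (p=4,w=3): C=6, w*C=3*6=18
  Job (p=5,w=1): C=11, w*C=1*11=11
Total weighted completion time = 35

35


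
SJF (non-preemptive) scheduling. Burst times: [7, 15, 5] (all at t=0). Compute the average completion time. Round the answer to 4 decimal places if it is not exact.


SJF order (ascending): [5, 7, 15]
Completion times:
  Job 1: burst=5, C=5
  Job 2: burst=7, C=12
  Job 3: burst=15, C=27
Average completion = 44/3 = 14.6667

14.6667


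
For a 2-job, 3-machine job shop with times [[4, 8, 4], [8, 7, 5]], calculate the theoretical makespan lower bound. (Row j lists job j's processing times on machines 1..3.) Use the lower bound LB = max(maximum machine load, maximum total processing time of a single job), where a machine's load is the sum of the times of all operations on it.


Machine loads:
  Machine 1: 4 + 8 = 12
  Machine 2: 8 + 7 = 15
  Machine 3: 4 + 5 = 9
Max machine load = 15
Job totals:
  Job 1: 16
  Job 2: 20
Max job total = 20
Lower bound = max(15, 20) = 20

20


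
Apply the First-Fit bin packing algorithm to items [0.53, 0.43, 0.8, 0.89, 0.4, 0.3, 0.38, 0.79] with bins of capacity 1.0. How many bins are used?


Place items sequentially using First-Fit:
  Item 0.53 -> new Bin 1
  Item 0.43 -> Bin 1 (now 0.96)
  Item 0.8 -> new Bin 2
  Item 0.89 -> new Bin 3
  Item 0.4 -> new Bin 4
  Item 0.3 -> Bin 4 (now 0.7)
  Item 0.38 -> new Bin 5
  Item 0.79 -> new Bin 6
Total bins used = 6

6


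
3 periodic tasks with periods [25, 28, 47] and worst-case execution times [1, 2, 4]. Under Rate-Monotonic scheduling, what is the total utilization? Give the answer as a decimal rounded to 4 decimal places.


Compute individual utilizations (exact fractions):
  Task 1: C/T = 1/25 (approx. 0.04)
  Task 2: C/T = 2/28 = 1/14 (approx. 0.0714)
  Task 3: C/T = 4/47 (approx. 0.0851)
Total utilization U = 1/25 + 1/14 + 4/47 = 3233/16450
Rounded to 4 decimal places: U = 0.1965
RM (Liu & Layland) bound for 3 tasks = 0.779763; compare with U = 3233/16450 (approx. 0.196535)
U <= bound, so schedulable by RM sufficient condition.

0.1965


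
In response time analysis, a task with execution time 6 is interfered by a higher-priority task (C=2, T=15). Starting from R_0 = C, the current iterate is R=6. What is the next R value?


R_next = C + ceil(R_prev / T_hp) * C_hp
ceil(6 / 15) = ceil(0.4) = 1
Interference = 1 * 2 = 2
R_next = 6 + 2 = 8

8


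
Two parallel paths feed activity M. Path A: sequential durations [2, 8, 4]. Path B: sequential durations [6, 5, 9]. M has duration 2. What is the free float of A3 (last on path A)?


ES(A3) = sum of predecessors on chain A = 10
EF(A3) = ES + duration = 10 + 4 = 14
Successor of A3 is M. ES(M) = max(sum(A), sum(B)) = max(14, 20) = 20
Free float = ES(successor) - EF(current) = 20 - 14 = 6

6


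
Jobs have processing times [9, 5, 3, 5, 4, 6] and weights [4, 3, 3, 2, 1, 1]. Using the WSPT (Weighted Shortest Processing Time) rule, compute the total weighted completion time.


Compute p/w ratios and sort ascending (WSPT): [(3, 3), (5, 3), (9, 4), (5, 2), (4, 1), (6, 1)]
Compute weighted completion times:
  Job (p=3,w=3): C=3, w*C=3*3=9
  Job (p=5,w=3): C=8, w*C=3*8=24
  Job (p=9,w=4): C=17, w*C=4*17=68
  Job (p=5,w=2): C=22, w*C=2*22=44
  Job (p=4,w=1): C=26, w*C=1*26=26
  Job (p=6,w=1): C=32, w*C=1*32=32
Total weighted completion time = 203

203


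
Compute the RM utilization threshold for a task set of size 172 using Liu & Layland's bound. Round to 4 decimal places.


Compute 2^(1/172) = 1.0040380565
Subtract 1: 1.0040380565 - 1 = 0.0040380565
Multiply by n: 172 * 0.0040380565 = 0.6945457180
Round to 4 dp: 0.6945

0.6945


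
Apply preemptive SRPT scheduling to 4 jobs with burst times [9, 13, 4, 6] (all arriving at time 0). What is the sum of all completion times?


Since all jobs arrive at t=0, SRPT equals SPT ordering.
SPT order: [4, 6, 9, 13]
Completion times:
  Job 1: p=4, C=4
  Job 2: p=6, C=10
  Job 3: p=9, C=19
  Job 4: p=13, C=32
Total completion time = 4 + 10 + 19 + 32 = 65

65


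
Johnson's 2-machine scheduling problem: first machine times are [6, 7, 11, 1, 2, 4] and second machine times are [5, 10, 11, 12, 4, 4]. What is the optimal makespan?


Apply Johnson's rule:
  Group 1 (a <= b): [(4, 1, 12), (5, 2, 4), (6, 4, 4), (2, 7, 10), (3, 11, 11)]
  Group 2 (a > b): [(1, 6, 5)]
Optimal job order: [4, 5, 6, 2, 3, 1]
Schedule:
  Job 4: M1 done at 1, M2 done at 13
  Job 5: M1 done at 3, M2 done at 17
  Job 6: M1 done at 7, M2 done at 21
  Job 2: M1 done at 14, M2 done at 31
  Job 3: M1 done at 25, M2 done at 42
  Job 1: M1 done at 31, M2 done at 47
Makespan = 47

47


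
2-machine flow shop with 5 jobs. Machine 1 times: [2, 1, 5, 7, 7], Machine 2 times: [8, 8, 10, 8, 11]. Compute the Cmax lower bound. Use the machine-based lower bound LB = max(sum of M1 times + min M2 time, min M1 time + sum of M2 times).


LB1 = sum(M1 times) + min(M2 times) = 22 + 8 = 30
LB2 = min(M1 times) + sum(M2 times) = 1 + 45 = 46
Lower bound = max(LB1, LB2) = max(30, 46) = 46

46


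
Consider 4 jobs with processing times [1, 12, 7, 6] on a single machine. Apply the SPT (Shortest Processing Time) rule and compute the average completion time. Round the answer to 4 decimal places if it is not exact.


Sort jobs by processing time (SPT order): [1, 6, 7, 12]
Compute completion times sequentially:
  Job 1: processing = 1, completes at 1
  Job 2: processing = 6, completes at 7
  Job 3: processing = 7, completes at 14
  Job 4: processing = 12, completes at 26
Sum of completion times = 48
Average completion time = 48/4 = 12.0

12.0


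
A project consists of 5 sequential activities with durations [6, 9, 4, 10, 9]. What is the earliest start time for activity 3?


Activity 3 starts after activities 1 through 2 complete.
Predecessor durations: [6, 9]
ES = 6 + 9 = 15

15


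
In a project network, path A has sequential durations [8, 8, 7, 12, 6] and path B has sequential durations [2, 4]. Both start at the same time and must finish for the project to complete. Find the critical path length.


Path A total = 8 + 8 + 7 + 12 + 6 = 41
Path B total = 2 + 4 = 6
Critical path = longest path = max(41, 6) = 41

41


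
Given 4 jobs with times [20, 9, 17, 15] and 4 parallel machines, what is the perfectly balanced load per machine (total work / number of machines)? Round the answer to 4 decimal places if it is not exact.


Total processing time = 20 + 9 + 17 + 15 = 61
Number of machines = 4
Ideal balanced load = 61 / 4 = 15.25

15.25


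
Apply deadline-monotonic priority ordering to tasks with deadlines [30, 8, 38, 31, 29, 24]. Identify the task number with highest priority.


Sort tasks by relative deadline (ascending):
  Task 2: deadline = 8
  Task 6: deadline = 24
  Task 5: deadline = 29
  Task 1: deadline = 30
  Task 4: deadline = 31
  Task 3: deadline = 38
Priority order (highest first): [2, 6, 5, 1, 4, 3]
Highest priority task = 2

2


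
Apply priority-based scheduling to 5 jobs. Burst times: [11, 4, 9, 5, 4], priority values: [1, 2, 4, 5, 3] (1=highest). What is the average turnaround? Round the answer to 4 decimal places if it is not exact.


Sort by priority (ascending = highest first):
Order: [(1, 11), (2, 4), (3, 4), (4, 9), (5, 5)]
Completion times:
  Priority 1, burst=11, C=11
  Priority 2, burst=4, C=15
  Priority 3, burst=4, C=19
  Priority 4, burst=9, C=28
  Priority 5, burst=5, C=33
Average turnaround = 106/5 = 21.2

21.2


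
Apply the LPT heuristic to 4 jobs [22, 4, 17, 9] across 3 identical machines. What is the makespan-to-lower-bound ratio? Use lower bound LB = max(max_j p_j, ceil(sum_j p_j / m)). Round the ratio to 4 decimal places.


LPT order: [22, 17, 9, 4]
Machine loads after assignment: [22, 17, 13]
LPT makespan = 22
Lower bound = max(max_job, ceil(total/3)) = max(22, 18) = 22
Ratio = 22 / 22 = 1.0

1.0


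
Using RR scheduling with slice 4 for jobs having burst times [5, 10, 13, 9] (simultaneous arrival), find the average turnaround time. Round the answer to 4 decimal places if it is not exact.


Time quantum = 4
Execution trace:
  J1 runs 4 units, time = 4
  J2 runs 4 units, time = 8
  J3 runs 4 units, time = 12
  J4 runs 4 units, time = 16
  J1 runs 1 units, time = 17
  J2 runs 4 units, time = 21
  J3 runs 4 units, time = 25
  J4 runs 4 units, time = 29
  J2 runs 2 units, time = 31
  J3 runs 4 units, time = 35
  J4 runs 1 units, time = 36
  J3 runs 1 units, time = 37
Finish times: [17, 31, 37, 36]
Average turnaround = 121/4 = 30.25

30.25


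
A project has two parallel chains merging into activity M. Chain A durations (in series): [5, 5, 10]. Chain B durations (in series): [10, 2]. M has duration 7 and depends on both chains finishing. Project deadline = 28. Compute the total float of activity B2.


Forward pass: ES(B2) = sum of predecessors on chain B = 10
EF = ES + duration = 10 + 2 = 12
Backward pass: LF(M) = deadline = 28; LS(M) = 28 - 7 = 21
LF(B2) = LS(M) - sum(successors on chain B) = 21 - 0 = 21
LS = LF - duration = 21 - 2 = 19
Total float = LS - ES = 19 - 10 = 9

9


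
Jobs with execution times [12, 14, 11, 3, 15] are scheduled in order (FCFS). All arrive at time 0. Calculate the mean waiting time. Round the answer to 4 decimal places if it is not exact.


FCFS order (as given): [12, 14, 11, 3, 15]
Waiting times:
  Job 1: wait = 0
  Job 2: wait = 12
  Job 3: wait = 26
  Job 4: wait = 37
  Job 5: wait = 40
Sum of waiting times = 115
Average waiting time = 115/5 = 23.0

23.0


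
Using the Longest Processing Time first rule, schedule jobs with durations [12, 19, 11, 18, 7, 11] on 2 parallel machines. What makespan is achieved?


Sort jobs in decreasing order (LPT): [19, 18, 12, 11, 11, 7]
Assign each job to the least loaded machine:
  Machine 1: jobs [19, 11, 11], load = 41
  Machine 2: jobs [18, 12, 7], load = 37
Makespan = max load = 41

41


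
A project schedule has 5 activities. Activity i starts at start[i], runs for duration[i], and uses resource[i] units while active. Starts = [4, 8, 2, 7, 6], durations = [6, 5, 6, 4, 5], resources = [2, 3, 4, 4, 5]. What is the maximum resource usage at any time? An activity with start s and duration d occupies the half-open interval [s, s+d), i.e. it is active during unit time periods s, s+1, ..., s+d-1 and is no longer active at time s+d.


Each activity i is active on [start_i, start_i + duration_i).
Compute total resource usage per time slot:
  t=0: active resources = [], total = 0
  t=1: active resources = [], total = 0
  t=2: active resources = [4], total = 4
  t=3: active resources = [4], total = 4
  t=4: active resources = [2, 4], total = 6
  t=5: active resources = [2, 4], total = 6
  t=6: active resources = [2, 4, 5], total = 11
  t=7: active resources = [2, 4, 4, 5], total = 15
  t=8: active resources = [2, 3, 4, 5], total = 14
  t=9: active resources = [2, 3, 4, 5], total = 14
  t=10: active resources = [3, 4, 5], total = 12
  t=11: active resources = [3], total = 3
  t=12: active resources = [3], total = 3
Peak resource demand = 15

15


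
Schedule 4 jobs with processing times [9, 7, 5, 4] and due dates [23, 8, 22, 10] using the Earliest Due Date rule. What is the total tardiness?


Sort by due date (EDD order): [(7, 8), (4, 10), (5, 22), (9, 23)]
Compute completion times and tardiness:
  Job 1: p=7, d=8, C=7, tardiness=max(0,7-8)=0
  Job 2: p=4, d=10, C=11, tardiness=max(0,11-10)=1
  Job 3: p=5, d=22, C=16, tardiness=max(0,16-22)=0
  Job 4: p=9, d=23, C=25, tardiness=max(0,25-23)=2
Total tardiness = 3

3


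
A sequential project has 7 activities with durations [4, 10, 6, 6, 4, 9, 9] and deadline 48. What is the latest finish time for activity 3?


LF(activity 3) = deadline - sum of successor durations
Successors: activities 4 through 7 with durations [6, 4, 9, 9]
Sum of successor durations = 28
LF = 48 - 28 = 20

20


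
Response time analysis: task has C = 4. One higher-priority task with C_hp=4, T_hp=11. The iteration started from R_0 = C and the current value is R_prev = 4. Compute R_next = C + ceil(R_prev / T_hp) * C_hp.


R_next = C + ceil(R_prev / T_hp) * C_hp
ceil(4 / 11) = ceil(0.3636) = 1
Interference = 1 * 4 = 4
R_next = 4 + 4 = 8

8


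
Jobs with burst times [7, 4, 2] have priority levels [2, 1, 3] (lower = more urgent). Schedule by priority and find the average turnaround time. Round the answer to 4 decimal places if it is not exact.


Sort by priority (ascending = highest first):
Order: [(1, 4), (2, 7), (3, 2)]
Completion times:
  Priority 1, burst=4, C=4
  Priority 2, burst=7, C=11
  Priority 3, burst=2, C=13
Average turnaround = 28/3 = 9.3333

9.3333


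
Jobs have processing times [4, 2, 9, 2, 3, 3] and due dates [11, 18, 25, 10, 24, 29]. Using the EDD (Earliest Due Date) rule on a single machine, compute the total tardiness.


Sort by due date (EDD order): [(2, 10), (4, 11), (2, 18), (3, 24), (9, 25), (3, 29)]
Compute completion times and tardiness:
  Job 1: p=2, d=10, C=2, tardiness=max(0,2-10)=0
  Job 2: p=4, d=11, C=6, tardiness=max(0,6-11)=0
  Job 3: p=2, d=18, C=8, tardiness=max(0,8-18)=0
  Job 4: p=3, d=24, C=11, tardiness=max(0,11-24)=0
  Job 5: p=9, d=25, C=20, tardiness=max(0,20-25)=0
  Job 6: p=3, d=29, C=23, tardiness=max(0,23-29)=0
Total tardiness = 0

0


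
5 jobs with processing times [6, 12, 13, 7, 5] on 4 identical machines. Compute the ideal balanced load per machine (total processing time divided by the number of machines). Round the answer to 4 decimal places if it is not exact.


Total processing time = 6 + 12 + 13 + 7 + 5 = 43
Number of machines = 4
Ideal balanced load = 43 / 4 = 10.75

10.75


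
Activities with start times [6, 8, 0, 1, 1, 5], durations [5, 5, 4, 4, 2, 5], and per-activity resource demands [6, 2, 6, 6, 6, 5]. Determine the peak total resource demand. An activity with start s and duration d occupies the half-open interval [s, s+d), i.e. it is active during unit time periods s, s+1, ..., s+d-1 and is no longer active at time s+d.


Each activity i is active on [start_i, start_i + duration_i).
Compute total resource usage per time slot:
  t=0: active resources = [6], total = 6
  t=1: active resources = [6, 6, 6], total = 18
  t=2: active resources = [6, 6, 6], total = 18
  t=3: active resources = [6, 6], total = 12
  t=4: active resources = [6], total = 6
  t=5: active resources = [5], total = 5
  t=6: active resources = [6, 5], total = 11
  t=7: active resources = [6, 5], total = 11
  t=8: active resources = [6, 2, 5], total = 13
  t=9: active resources = [6, 2, 5], total = 13
  t=10: active resources = [6, 2], total = 8
  t=11: active resources = [2], total = 2
  t=12: active resources = [2], total = 2
Peak resource demand = 18

18


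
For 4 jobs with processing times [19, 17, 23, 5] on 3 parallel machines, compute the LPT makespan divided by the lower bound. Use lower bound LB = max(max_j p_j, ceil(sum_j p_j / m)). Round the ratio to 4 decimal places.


LPT order: [23, 19, 17, 5]
Machine loads after assignment: [23, 19, 22]
LPT makespan = 23
Lower bound = max(max_job, ceil(total/3)) = max(23, 22) = 23
Ratio = 23 / 23 = 1.0

1.0


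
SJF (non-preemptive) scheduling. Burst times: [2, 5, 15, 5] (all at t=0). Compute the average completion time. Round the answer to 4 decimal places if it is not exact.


SJF order (ascending): [2, 5, 5, 15]
Completion times:
  Job 1: burst=2, C=2
  Job 2: burst=5, C=7
  Job 3: burst=5, C=12
  Job 4: burst=15, C=27
Average completion = 48/4 = 12.0

12.0


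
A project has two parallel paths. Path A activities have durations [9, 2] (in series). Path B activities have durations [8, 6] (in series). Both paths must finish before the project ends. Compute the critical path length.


Path A total = 9 + 2 = 11
Path B total = 8 + 6 = 14
Critical path = longest path = max(11, 14) = 14

14


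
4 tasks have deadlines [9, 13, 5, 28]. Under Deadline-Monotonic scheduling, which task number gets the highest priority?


Sort tasks by relative deadline (ascending):
  Task 3: deadline = 5
  Task 1: deadline = 9
  Task 2: deadline = 13
  Task 4: deadline = 28
Priority order (highest first): [3, 1, 2, 4]
Highest priority task = 3

3


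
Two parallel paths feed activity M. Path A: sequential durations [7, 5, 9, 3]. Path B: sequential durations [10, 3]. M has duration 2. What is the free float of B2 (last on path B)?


ES(B2) = sum of predecessors on chain B = 10
EF(B2) = ES + duration = 10 + 3 = 13
Successor of B2 is M. ES(M) = max(sum(A), sum(B)) = max(24, 13) = 24
Free float = ES(successor) - EF(current) = 24 - 13 = 11

11


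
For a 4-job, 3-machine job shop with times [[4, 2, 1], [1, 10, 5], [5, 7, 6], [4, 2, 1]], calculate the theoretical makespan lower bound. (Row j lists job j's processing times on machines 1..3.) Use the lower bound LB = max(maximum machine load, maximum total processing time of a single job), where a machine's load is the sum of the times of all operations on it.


Machine loads:
  Machine 1: 4 + 1 + 5 + 4 = 14
  Machine 2: 2 + 10 + 7 + 2 = 21
  Machine 3: 1 + 5 + 6 + 1 = 13
Max machine load = 21
Job totals:
  Job 1: 7
  Job 2: 16
  Job 3: 18
  Job 4: 7
Max job total = 18
Lower bound = max(21, 18) = 21

21


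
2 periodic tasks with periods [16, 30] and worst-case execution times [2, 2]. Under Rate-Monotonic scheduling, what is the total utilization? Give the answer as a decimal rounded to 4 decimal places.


Compute individual utilizations (exact fractions):
  Task 1: C/T = 2/16 = 1/8 (approx. 0.125)
  Task 2: C/T = 2/30 = 1/15 (approx. 0.0667)
Total utilization U = 1/8 + 1/15 = 23/120
Rounded to 4 decimal places: U = 0.1917
RM (Liu & Layland) bound for 2 tasks = 0.828427; compare with U = 23/120 (approx. 0.191667)
U <= bound, so schedulable by RM sufficient condition.

0.1917


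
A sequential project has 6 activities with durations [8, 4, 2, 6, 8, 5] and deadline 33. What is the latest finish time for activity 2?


LF(activity 2) = deadline - sum of successor durations
Successors: activities 3 through 6 with durations [2, 6, 8, 5]
Sum of successor durations = 21
LF = 33 - 21 = 12

12


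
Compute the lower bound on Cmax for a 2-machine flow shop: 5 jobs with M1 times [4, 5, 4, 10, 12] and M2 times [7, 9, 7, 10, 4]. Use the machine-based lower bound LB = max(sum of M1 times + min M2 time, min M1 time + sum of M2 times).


LB1 = sum(M1 times) + min(M2 times) = 35 + 4 = 39
LB2 = min(M1 times) + sum(M2 times) = 4 + 37 = 41
Lower bound = max(LB1, LB2) = max(39, 41) = 41

41


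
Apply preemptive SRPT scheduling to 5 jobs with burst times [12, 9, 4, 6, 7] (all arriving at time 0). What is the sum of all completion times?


Since all jobs arrive at t=0, SRPT equals SPT ordering.
SPT order: [4, 6, 7, 9, 12]
Completion times:
  Job 1: p=4, C=4
  Job 2: p=6, C=10
  Job 3: p=7, C=17
  Job 4: p=9, C=26
  Job 5: p=12, C=38
Total completion time = 4 + 10 + 17 + 26 + 38 = 95

95


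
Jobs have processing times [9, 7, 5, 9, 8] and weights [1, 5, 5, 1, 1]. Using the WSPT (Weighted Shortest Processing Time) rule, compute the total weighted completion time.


Compute p/w ratios and sort ascending (WSPT): [(5, 5), (7, 5), (8, 1), (9, 1), (9, 1)]
Compute weighted completion times:
  Job (p=5,w=5): C=5, w*C=5*5=25
  Job (p=7,w=5): C=12, w*C=5*12=60
  Job (p=8,w=1): C=20, w*C=1*20=20
  Job (p=9,w=1): C=29, w*C=1*29=29
  Job (p=9,w=1): C=38, w*C=1*38=38
Total weighted completion time = 172

172


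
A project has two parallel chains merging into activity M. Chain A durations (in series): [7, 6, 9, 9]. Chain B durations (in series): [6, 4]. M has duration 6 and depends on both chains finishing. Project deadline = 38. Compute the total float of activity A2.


Forward pass: ES(A2) = sum of predecessors on chain A = 7
EF = ES + duration = 7 + 6 = 13
Backward pass: LF(M) = deadline = 38; LS(M) = 38 - 6 = 32
LF(A2) = LS(M) - sum(successors on chain A) = 32 - 18 = 14
LS = LF - duration = 14 - 6 = 8
Total float = LS - ES = 8 - 7 = 1

1


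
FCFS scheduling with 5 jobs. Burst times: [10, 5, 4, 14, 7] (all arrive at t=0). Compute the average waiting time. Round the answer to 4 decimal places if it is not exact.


FCFS order (as given): [10, 5, 4, 14, 7]
Waiting times:
  Job 1: wait = 0
  Job 2: wait = 10
  Job 3: wait = 15
  Job 4: wait = 19
  Job 5: wait = 33
Sum of waiting times = 77
Average waiting time = 77/5 = 15.4

15.4


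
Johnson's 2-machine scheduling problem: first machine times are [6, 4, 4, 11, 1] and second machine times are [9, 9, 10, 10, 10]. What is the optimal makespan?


Apply Johnson's rule:
  Group 1 (a <= b): [(5, 1, 10), (2, 4, 9), (3, 4, 10), (1, 6, 9)]
  Group 2 (a > b): [(4, 11, 10)]
Optimal job order: [5, 2, 3, 1, 4]
Schedule:
  Job 5: M1 done at 1, M2 done at 11
  Job 2: M1 done at 5, M2 done at 20
  Job 3: M1 done at 9, M2 done at 30
  Job 1: M1 done at 15, M2 done at 39
  Job 4: M1 done at 26, M2 done at 49
Makespan = 49

49


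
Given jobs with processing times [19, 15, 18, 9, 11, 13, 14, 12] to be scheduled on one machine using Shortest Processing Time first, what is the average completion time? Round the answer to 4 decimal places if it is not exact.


Sort jobs by processing time (SPT order): [9, 11, 12, 13, 14, 15, 18, 19]
Compute completion times sequentially:
  Job 1: processing = 9, completes at 9
  Job 2: processing = 11, completes at 20
  Job 3: processing = 12, completes at 32
  Job 4: processing = 13, completes at 45
  Job 5: processing = 14, completes at 59
  Job 6: processing = 15, completes at 74
  Job 7: processing = 18, completes at 92
  Job 8: processing = 19, completes at 111
Sum of completion times = 442
Average completion time = 442/8 = 55.25

55.25


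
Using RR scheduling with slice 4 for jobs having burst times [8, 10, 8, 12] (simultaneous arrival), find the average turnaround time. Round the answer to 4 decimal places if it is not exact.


Time quantum = 4
Execution trace:
  J1 runs 4 units, time = 4
  J2 runs 4 units, time = 8
  J3 runs 4 units, time = 12
  J4 runs 4 units, time = 16
  J1 runs 4 units, time = 20
  J2 runs 4 units, time = 24
  J3 runs 4 units, time = 28
  J4 runs 4 units, time = 32
  J2 runs 2 units, time = 34
  J4 runs 4 units, time = 38
Finish times: [20, 34, 28, 38]
Average turnaround = 120/4 = 30.0

30.0


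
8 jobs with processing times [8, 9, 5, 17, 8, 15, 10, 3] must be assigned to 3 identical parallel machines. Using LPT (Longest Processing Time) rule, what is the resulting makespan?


Sort jobs in decreasing order (LPT): [17, 15, 10, 9, 8, 8, 5, 3]
Assign each job to the least loaded machine:
  Machine 1: jobs [17, 8], load = 25
  Machine 2: jobs [15, 8, 3], load = 26
  Machine 3: jobs [10, 9, 5], load = 24
Makespan = max load = 26

26


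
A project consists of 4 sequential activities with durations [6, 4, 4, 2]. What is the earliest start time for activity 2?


Activity 2 starts after activities 1 through 1 complete.
Predecessor durations: [6]
ES = 6 = 6

6


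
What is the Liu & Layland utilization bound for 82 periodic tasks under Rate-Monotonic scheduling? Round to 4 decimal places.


Compute 2^(1/82) = 1.0084888420
Subtract 1: 1.0084888420 - 1 = 0.0084888420
Multiply by n: 82 * 0.0084888420 = 0.6960850440
Round to 4 dp: 0.6961

0.6961


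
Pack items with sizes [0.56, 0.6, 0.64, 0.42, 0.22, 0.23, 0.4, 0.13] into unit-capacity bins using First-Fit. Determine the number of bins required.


Place items sequentially using First-Fit:
  Item 0.56 -> new Bin 1
  Item 0.6 -> new Bin 2
  Item 0.64 -> new Bin 3
  Item 0.42 -> Bin 1 (now 0.98)
  Item 0.22 -> Bin 2 (now 0.82)
  Item 0.23 -> Bin 3 (now 0.87)
  Item 0.4 -> new Bin 4
  Item 0.13 -> Bin 2 (now 0.95)
Total bins used = 4

4


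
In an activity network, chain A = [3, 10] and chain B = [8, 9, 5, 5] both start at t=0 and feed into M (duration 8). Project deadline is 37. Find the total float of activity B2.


Forward pass: ES(B2) = sum of predecessors on chain B = 8
EF = ES + duration = 8 + 9 = 17
Backward pass: LF(M) = deadline = 37; LS(M) = 37 - 8 = 29
LF(B2) = LS(M) - sum(successors on chain B) = 29 - 10 = 19
LS = LF - duration = 19 - 9 = 10
Total float = LS - ES = 10 - 8 = 2

2


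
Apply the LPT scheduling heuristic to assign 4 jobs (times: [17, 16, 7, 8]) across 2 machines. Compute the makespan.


Sort jobs in decreasing order (LPT): [17, 16, 8, 7]
Assign each job to the least loaded machine:
  Machine 1: jobs [17, 7], load = 24
  Machine 2: jobs [16, 8], load = 24
Makespan = max load = 24

24


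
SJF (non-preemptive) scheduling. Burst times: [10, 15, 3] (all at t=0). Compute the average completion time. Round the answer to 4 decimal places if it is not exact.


SJF order (ascending): [3, 10, 15]
Completion times:
  Job 1: burst=3, C=3
  Job 2: burst=10, C=13
  Job 3: burst=15, C=28
Average completion = 44/3 = 14.6667

14.6667


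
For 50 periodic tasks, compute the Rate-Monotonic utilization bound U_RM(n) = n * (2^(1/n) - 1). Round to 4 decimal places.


Compute 2^(1/50) = 1.0139594798
Subtract 1: 1.0139594798 - 1 = 0.0139594798
Multiply by n: 50 * 0.0139594798 = 0.6979739900
Round to 4 dp: 0.6980

0.6980


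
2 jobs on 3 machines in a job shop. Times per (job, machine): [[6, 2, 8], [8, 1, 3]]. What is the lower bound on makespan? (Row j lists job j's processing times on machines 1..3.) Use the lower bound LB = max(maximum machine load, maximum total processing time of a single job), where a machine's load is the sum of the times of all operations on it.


Machine loads:
  Machine 1: 6 + 8 = 14
  Machine 2: 2 + 1 = 3
  Machine 3: 8 + 3 = 11
Max machine load = 14
Job totals:
  Job 1: 16
  Job 2: 12
Max job total = 16
Lower bound = max(14, 16) = 16

16


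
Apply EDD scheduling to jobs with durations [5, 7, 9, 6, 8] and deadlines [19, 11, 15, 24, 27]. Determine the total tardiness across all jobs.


Sort by due date (EDD order): [(7, 11), (9, 15), (5, 19), (6, 24), (8, 27)]
Compute completion times and tardiness:
  Job 1: p=7, d=11, C=7, tardiness=max(0,7-11)=0
  Job 2: p=9, d=15, C=16, tardiness=max(0,16-15)=1
  Job 3: p=5, d=19, C=21, tardiness=max(0,21-19)=2
  Job 4: p=6, d=24, C=27, tardiness=max(0,27-24)=3
  Job 5: p=8, d=27, C=35, tardiness=max(0,35-27)=8
Total tardiness = 14

14


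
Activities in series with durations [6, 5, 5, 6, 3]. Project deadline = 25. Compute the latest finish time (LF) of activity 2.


LF(activity 2) = deadline - sum of successor durations
Successors: activities 3 through 5 with durations [5, 6, 3]
Sum of successor durations = 14
LF = 25 - 14 = 11

11


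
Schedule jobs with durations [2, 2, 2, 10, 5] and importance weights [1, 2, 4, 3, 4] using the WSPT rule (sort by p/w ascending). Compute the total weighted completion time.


Compute p/w ratios and sort ascending (WSPT): [(2, 4), (2, 2), (5, 4), (2, 1), (10, 3)]
Compute weighted completion times:
  Job (p=2,w=4): C=2, w*C=4*2=8
  Job (p=2,w=2): C=4, w*C=2*4=8
  Job (p=5,w=4): C=9, w*C=4*9=36
  Job (p=2,w=1): C=11, w*C=1*11=11
  Job (p=10,w=3): C=21, w*C=3*21=63
Total weighted completion time = 126

126


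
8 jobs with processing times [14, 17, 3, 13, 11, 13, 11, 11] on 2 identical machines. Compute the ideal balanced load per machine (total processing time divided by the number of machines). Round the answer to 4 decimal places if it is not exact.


Total processing time = 14 + 17 + 3 + 13 + 11 + 13 + 11 + 11 = 93
Number of machines = 2
Ideal balanced load = 93 / 2 = 46.5

46.5


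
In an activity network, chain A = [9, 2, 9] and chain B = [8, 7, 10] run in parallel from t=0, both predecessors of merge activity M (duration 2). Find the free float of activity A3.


ES(A3) = sum of predecessors on chain A = 11
EF(A3) = ES + duration = 11 + 9 = 20
Successor of A3 is M. ES(M) = max(sum(A), sum(B)) = max(20, 25) = 25
Free float = ES(successor) - EF(current) = 25 - 20 = 5

5


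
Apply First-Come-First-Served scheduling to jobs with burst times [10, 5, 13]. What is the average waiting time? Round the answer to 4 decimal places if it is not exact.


FCFS order (as given): [10, 5, 13]
Waiting times:
  Job 1: wait = 0
  Job 2: wait = 10
  Job 3: wait = 15
Sum of waiting times = 25
Average waiting time = 25/3 = 8.3333

8.3333


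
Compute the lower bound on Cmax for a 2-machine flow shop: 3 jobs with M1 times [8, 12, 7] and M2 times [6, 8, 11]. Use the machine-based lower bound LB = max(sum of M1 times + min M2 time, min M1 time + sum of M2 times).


LB1 = sum(M1 times) + min(M2 times) = 27 + 6 = 33
LB2 = min(M1 times) + sum(M2 times) = 7 + 25 = 32
Lower bound = max(LB1, LB2) = max(33, 32) = 33

33


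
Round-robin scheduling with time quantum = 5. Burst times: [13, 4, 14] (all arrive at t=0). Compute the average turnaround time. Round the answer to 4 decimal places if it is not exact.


Time quantum = 5
Execution trace:
  J1 runs 5 units, time = 5
  J2 runs 4 units, time = 9
  J3 runs 5 units, time = 14
  J1 runs 5 units, time = 19
  J3 runs 5 units, time = 24
  J1 runs 3 units, time = 27
  J3 runs 4 units, time = 31
Finish times: [27, 9, 31]
Average turnaround = 67/3 = 22.3333

22.3333


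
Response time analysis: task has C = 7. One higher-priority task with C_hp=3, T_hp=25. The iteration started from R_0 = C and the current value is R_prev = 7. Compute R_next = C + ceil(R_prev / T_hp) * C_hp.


R_next = C + ceil(R_prev / T_hp) * C_hp
ceil(7 / 25) = ceil(0.28) = 1
Interference = 1 * 3 = 3
R_next = 7 + 3 = 10

10


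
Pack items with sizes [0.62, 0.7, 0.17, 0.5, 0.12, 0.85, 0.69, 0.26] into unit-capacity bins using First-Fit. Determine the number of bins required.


Place items sequentially using First-Fit:
  Item 0.62 -> new Bin 1
  Item 0.7 -> new Bin 2
  Item 0.17 -> Bin 1 (now 0.79)
  Item 0.5 -> new Bin 3
  Item 0.12 -> Bin 1 (now 0.91)
  Item 0.85 -> new Bin 4
  Item 0.69 -> new Bin 5
  Item 0.26 -> Bin 2 (now 0.96)
Total bins used = 5

5


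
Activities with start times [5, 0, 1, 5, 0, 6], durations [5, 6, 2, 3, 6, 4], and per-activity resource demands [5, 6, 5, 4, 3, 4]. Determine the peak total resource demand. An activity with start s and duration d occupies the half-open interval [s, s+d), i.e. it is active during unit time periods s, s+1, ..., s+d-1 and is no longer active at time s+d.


Each activity i is active on [start_i, start_i + duration_i).
Compute total resource usage per time slot:
  t=0: active resources = [6, 3], total = 9
  t=1: active resources = [6, 5, 3], total = 14
  t=2: active resources = [6, 5, 3], total = 14
  t=3: active resources = [6, 3], total = 9
  t=4: active resources = [6, 3], total = 9
  t=5: active resources = [5, 6, 4, 3], total = 18
  t=6: active resources = [5, 4, 4], total = 13
  t=7: active resources = [5, 4, 4], total = 13
  t=8: active resources = [5, 4], total = 9
  t=9: active resources = [5, 4], total = 9
Peak resource demand = 18

18


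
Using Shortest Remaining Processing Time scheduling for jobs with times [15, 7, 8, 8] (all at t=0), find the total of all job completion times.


Since all jobs arrive at t=0, SRPT equals SPT ordering.
SPT order: [7, 8, 8, 15]
Completion times:
  Job 1: p=7, C=7
  Job 2: p=8, C=15
  Job 3: p=8, C=23
  Job 4: p=15, C=38
Total completion time = 7 + 15 + 23 + 38 = 83

83


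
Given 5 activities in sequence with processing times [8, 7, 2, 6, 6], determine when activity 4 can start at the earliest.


Activity 4 starts after activities 1 through 3 complete.
Predecessor durations: [8, 7, 2]
ES = 8 + 7 + 2 = 17

17


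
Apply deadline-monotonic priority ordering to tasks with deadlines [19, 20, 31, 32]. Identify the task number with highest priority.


Sort tasks by relative deadline (ascending):
  Task 1: deadline = 19
  Task 2: deadline = 20
  Task 3: deadline = 31
  Task 4: deadline = 32
Priority order (highest first): [1, 2, 3, 4]
Highest priority task = 1

1


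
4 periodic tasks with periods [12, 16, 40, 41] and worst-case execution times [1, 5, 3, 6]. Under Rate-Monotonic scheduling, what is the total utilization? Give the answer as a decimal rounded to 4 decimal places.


Compute individual utilizations (exact fractions):
  Task 1: C/T = 1/12 (approx. 0.0833)
  Task 2: C/T = 5/16 (approx. 0.3125)
  Task 3: C/T = 3/40 (approx. 0.075)
  Task 4: C/T = 6/41 (approx. 0.1463)
Total utilization U = 1/12 + 5/16 + 3/40 + 6/41 = 6073/9840
Rounded to 4 decimal places: U = 0.6172
RM (Liu & Layland) bound for 4 tasks = 0.756828; compare with U = 6073/9840 (approx. 0.617175)
U <= bound, so schedulable by RM sufficient condition.

0.6172


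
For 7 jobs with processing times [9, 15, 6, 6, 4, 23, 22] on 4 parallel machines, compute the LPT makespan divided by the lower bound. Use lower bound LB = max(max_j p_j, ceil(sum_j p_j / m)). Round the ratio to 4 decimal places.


LPT order: [23, 22, 15, 9, 6, 6, 4]
Machine loads after assignment: [23, 22, 21, 19]
LPT makespan = 23
Lower bound = max(max_job, ceil(total/4)) = max(23, 22) = 23
Ratio = 23 / 23 = 1.0

1.0


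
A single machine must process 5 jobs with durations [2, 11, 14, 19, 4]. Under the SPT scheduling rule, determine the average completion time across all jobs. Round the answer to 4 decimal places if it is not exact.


Sort jobs by processing time (SPT order): [2, 4, 11, 14, 19]
Compute completion times sequentially:
  Job 1: processing = 2, completes at 2
  Job 2: processing = 4, completes at 6
  Job 3: processing = 11, completes at 17
  Job 4: processing = 14, completes at 31
  Job 5: processing = 19, completes at 50
Sum of completion times = 106
Average completion time = 106/5 = 21.2

21.2


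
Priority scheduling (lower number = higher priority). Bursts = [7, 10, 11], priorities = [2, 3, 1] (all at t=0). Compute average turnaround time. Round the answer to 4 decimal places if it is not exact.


Sort by priority (ascending = highest first):
Order: [(1, 11), (2, 7), (3, 10)]
Completion times:
  Priority 1, burst=11, C=11
  Priority 2, burst=7, C=18
  Priority 3, burst=10, C=28
Average turnaround = 57/3 = 19.0

19.0


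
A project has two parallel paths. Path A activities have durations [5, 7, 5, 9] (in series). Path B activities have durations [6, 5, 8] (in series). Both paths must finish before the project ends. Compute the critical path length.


Path A total = 5 + 7 + 5 + 9 = 26
Path B total = 6 + 5 + 8 = 19
Critical path = longest path = max(26, 19) = 26

26


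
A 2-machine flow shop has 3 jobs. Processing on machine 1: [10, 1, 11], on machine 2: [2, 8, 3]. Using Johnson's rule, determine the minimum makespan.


Apply Johnson's rule:
  Group 1 (a <= b): [(2, 1, 8)]
  Group 2 (a > b): [(3, 11, 3), (1, 10, 2)]
Optimal job order: [2, 3, 1]
Schedule:
  Job 2: M1 done at 1, M2 done at 9
  Job 3: M1 done at 12, M2 done at 15
  Job 1: M1 done at 22, M2 done at 24
Makespan = 24

24


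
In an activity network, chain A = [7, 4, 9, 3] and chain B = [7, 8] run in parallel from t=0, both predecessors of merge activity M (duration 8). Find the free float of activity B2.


ES(B2) = sum of predecessors on chain B = 7
EF(B2) = ES + duration = 7 + 8 = 15
Successor of B2 is M. ES(M) = max(sum(A), sum(B)) = max(23, 15) = 23
Free float = ES(successor) - EF(current) = 23 - 15 = 8

8


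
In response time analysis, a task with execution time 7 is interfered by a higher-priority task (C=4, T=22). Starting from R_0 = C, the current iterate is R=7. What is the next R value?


R_next = C + ceil(R_prev / T_hp) * C_hp
ceil(7 / 22) = ceil(0.3182) = 1
Interference = 1 * 4 = 4
R_next = 7 + 4 = 11

11


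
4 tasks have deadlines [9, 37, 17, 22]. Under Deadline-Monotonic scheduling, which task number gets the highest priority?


Sort tasks by relative deadline (ascending):
  Task 1: deadline = 9
  Task 3: deadline = 17
  Task 4: deadline = 22
  Task 2: deadline = 37
Priority order (highest first): [1, 3, 4, 2]
Highest priority task = 1

1


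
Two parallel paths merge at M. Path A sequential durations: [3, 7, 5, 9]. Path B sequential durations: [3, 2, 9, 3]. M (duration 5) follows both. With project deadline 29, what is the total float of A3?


Forward pass: ES(A3) = sum of predecessors on chain A = 10
EF = ES + duration = 10 + 5 = 15
Backward pass: LF(M) = deadline = 29; LS(M) = 29 - 5 = 24
LF(A3) = LS(M) - sum(successors on chain A) = 24 - 9 = 15
LS = LF - duration = 15 - 5 = 10
Total float = LS - ES = 10 - 10 = 0

0


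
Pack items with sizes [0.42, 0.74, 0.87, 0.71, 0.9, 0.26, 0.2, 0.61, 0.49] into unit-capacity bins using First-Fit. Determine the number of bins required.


Place items sequentially using First-Fit:
  Item 0.42 -> new Bin 1
  Item 0.74 -> new Bin 2
  Item 0.87 -> new Bin 3
  Item 0.71 -> new Bin 4
  Item 0.9 -> new Bin 5
  Item 0.26 -> Bin 1 (now 0.68)
  Item 0.2 -> Bin 1 (now 0.88)
  Item 0.61 -> new Bin 6
  Item 0.49 -> new Bin 7
Total bins used = 7

7
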